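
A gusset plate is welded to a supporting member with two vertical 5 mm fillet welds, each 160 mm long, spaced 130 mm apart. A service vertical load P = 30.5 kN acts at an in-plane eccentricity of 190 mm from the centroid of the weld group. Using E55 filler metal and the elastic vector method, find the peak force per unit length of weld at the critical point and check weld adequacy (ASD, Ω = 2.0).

f_max ≈ 361 N/mm; adequate

E55XX → F_EXX = 550 MPa.
Total weld length L_w = 320 mm. Treat welds as unit-width lines.
Polar moment about centroid: J = 2[d³/12 + d(b/2)²] = 2[160³/12 + 160×65²] = 2035000 mm³.
Direct shear f_v = P/L_w = 30.5×10³ / 320 = 95.31 N/mm (vertical).
Torsion M = P·e = 30.5×10³ × 190 = 5795000 N·mm.
Critical point at (x, y) = (65, 80) from centroid. f_tx = M·y/J = 227.9 N/mm; f_ty = M·x/J = 185.1 N/mm.
Resultant f_max = √[f_tx² + (f_v + f_ty)²] = √[227.9² + (95.31 + 185.1)²] = 361.3 N/mm.
Capacity per unit length: r_n/Ω = (1/2.0) × 0.6 × 550 × (0.707 × 5) = 583.3 N/mm.
361.3 ≤ 583.3 → adequate.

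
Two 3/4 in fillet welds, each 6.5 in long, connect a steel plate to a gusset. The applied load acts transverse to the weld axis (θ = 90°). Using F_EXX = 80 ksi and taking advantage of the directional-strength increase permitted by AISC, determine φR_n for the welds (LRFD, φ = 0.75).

φR_n ≈ 372 kip

t_e = 0.707 × 0.75 = 0.5302 in; A_we = 0.5302 × 13 = 6.893 in².
Directional factor: 1.0 + 0.5 sin^1.5(90°) = 1.5.
F_nw = 0.6 × 80 × 1.5 = 72 ksi.
φR_n = 0.75 × 72 × 6.893 = 372.2 kip.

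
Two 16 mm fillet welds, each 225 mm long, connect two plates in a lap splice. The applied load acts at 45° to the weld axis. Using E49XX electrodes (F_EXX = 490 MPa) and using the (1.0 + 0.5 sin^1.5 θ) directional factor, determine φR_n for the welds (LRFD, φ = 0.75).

φR_n ≈ 1460 kN

t_e = 0.707 × 16 = 11.31 mm; A_we = 11.31 × 450 = 5090 mm².
Directional factor: 1.0 + 0.5 sin^1.5(45°) = 1.297.
F_nw = 0.6 × 490 × 1.297 = 381.4 MPa.
φR_n = 0.75 × 381.4 × 5090 × 10⁻³ = 1456 kN.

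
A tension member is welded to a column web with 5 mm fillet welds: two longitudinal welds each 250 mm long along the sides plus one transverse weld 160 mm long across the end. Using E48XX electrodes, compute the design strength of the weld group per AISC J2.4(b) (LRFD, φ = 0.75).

E48XX → F_EXX = 480 MPa.
t_e = 0.707 × 5 = 3.535 mm.
R_nwl = 0.6 × 480 × 3.535 × 500 × 10⁻³ = 509 kN (longitudinal, 2 welds).
R_nwt = 0.6 × 480 × 3.535 × 160 × 10⁻³ = 162.9 kN (transverse, base value).
(i) R_nwl + R_nwt = 671.9 kN; (ii) 0.85 R_nwl + 1.5 R_nwt = 677 kN.
R_n = max = 677 kN [governs: (ii)]; φR_n = 507.8 kN.

φR_n ≈ 508 kN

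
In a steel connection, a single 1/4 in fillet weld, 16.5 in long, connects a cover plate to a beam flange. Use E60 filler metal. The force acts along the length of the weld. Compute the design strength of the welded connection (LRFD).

E60XX → F_EXX = 60 ksi.
Effective throat t_e = 0.707 × 0.25 = 0.1767 in.
Total length L = 16.5 in; A_we = 0.1767 × 16.5 = 2.916 in².
F_nw = 0.6 F_EXX = 0.6 × 60 = 36 ksi.
φR_n = 0.75 × 36 × 2.916 = 78.74 kip.

φR_n ≈ 78.7 kip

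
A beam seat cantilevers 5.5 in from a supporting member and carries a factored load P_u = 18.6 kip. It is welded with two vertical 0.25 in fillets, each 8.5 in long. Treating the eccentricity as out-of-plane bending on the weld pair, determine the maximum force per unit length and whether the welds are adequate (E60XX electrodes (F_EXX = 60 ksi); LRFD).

f_max ≈ 4.39 kip/in; adequate

L_w = 2 × 8.5 = 17 in; section modulus (unit throat) S = 2 × L²/6 = 24.08 in².
Direct shear f_v = P/L_w = 18.6/17 = 1.094 kip/in.
Moment M = P × e = 18.6 × 5.5 = 102.3 kip·in; bending f_b = M/S = 4.248 kip/in.
f_max = √(f_v² + f_b²) = √(1.094² + 4.248²) = 4.386 kip/in.
φr_n = 0.75 × 0.6 × 60 × (0.707 × 0.25) = 4.772 kip/in → adequate.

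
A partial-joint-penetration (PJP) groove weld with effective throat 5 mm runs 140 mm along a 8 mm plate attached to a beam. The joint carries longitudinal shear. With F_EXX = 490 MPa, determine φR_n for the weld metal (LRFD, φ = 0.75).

Effective throat (given) t_e = 5 mm.
A_we = 5 × 140 = 700 mm².
F_nw = 0.6 F_EXX = 294 MPa.
φR_n = 0.75 × 294 × 700 × 10⁻³ = 154.4 kN.

φR_n ≈ 154 kN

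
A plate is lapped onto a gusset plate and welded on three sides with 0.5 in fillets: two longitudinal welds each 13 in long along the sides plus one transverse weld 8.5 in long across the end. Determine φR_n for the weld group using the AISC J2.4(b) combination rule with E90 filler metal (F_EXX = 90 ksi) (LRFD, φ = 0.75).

φR_n ≈ 499 kip

t_e = 0.707 × 0.5 = 0.3535 in.
R_nwl = 0.6 × 90 × 0.3535 × 26 = 496.3 kip (longitudinal, 2 welds).
R_nwt = 0.6 × 90 × 0.3535 × 8.5 = 162.3 kip (transverse, base value).
(i) R_nwl + R_nwt = 658.6 kip; (ii) 0.85 R_nwl + 1.5 R_nwt = 665.3 kip.
R_n = max = 665.3 kip [governs: (ii)]; φR_n = 498.9 kip.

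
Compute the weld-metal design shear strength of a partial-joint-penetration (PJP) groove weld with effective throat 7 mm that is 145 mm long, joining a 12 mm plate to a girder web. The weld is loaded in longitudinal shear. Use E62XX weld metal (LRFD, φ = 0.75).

E62XX → F_EXX = 620 MPa.
Effective throat (given) t_e = 7 mm.
A_we = 7 × 145 = 1015 mm².
F_nw = 0.6 F_EXX = 372 MPa.
φR_n = 0.75 × 372 × 1015 × 10⁻³ = 283.2 kN.

φR_n ≈ 283 kN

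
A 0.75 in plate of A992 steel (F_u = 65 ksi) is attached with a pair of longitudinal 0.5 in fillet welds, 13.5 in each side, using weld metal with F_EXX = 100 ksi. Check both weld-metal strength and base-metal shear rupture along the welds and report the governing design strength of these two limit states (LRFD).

φR_n ≈ 430 kip (weld metal governs)

t_e = 0.707 × 0.5 = 0.3535 in; L = 27 in.
Weld metal: φR_n = 0.75 × 0.6 × 100 × 0.3535 × 27 = 429.5 kip.
Base metal (shear rupture): φR_n = 0.75 × 0.6 × 65 × 0.75 × 27 = 592.3 kip.
Governing: weld metal.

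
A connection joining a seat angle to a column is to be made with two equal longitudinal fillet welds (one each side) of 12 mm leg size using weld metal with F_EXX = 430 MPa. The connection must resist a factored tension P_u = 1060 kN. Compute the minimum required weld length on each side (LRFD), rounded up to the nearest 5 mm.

L = 325 mm on each side

Throat t_e = 0.707 × 12 = 8.484 mm.
φr_n = 0.75 × 0.6 × 430 × 8.484 × 10⁻³ = 1.642 kN/mm.
L_req = P_u / φr_n = 1060 / 1.642 = 645.7 mm total.
Per side: 645.7 / 2 = 322.8 mm.
Round up → use L = 325 mm on each side.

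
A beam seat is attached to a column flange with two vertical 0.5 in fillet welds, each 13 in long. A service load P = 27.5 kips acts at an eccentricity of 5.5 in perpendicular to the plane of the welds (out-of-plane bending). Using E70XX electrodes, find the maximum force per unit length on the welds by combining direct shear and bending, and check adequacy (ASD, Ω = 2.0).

E70XX → F_EXX = 70 ksi.
L_w = 2 × 13 = 26 in; section modulus (unit throat) S = 2 × L²/6 = 56.33 in².
Direct shear f_v = P/L_w = 27.5/26 = 1.058 kip/in.
Moment M = P × e = 27.5 × 5.5 = 151.25 kip·in; bending f_b = M/S = 2.685 kip/in.
f_max = √(f_v² + f_b²) = √(1.058² + 2.685²) = 2.886 kip/in.
r_n/Ω = (1/2.0) × 0.6 × 70 × (0.707 × 0.5) = 7.423 kip/in → adequate.

f_max ≈ 2.89 kip/in; adequate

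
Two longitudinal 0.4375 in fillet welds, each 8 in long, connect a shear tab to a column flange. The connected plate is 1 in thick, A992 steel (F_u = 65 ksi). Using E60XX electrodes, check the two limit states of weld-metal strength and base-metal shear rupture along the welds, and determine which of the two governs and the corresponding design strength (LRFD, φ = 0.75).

E60XX → F_EXX = 60 ksi.
t_e = 0.707 × 0.4375 = 0.3093 in; L = 16 in.
Weld metal: φR_n = 0.75 × 0.6 × 60 × 0.3093 × 16 = 133.6 kip.
Base metal (shear rupture): φR_n = 0.75 × 0.6 × 65 × 1 × 16 = 468 kip.
Governing: weld metal.

φR_n ≈ 134 kip (weld metal governs)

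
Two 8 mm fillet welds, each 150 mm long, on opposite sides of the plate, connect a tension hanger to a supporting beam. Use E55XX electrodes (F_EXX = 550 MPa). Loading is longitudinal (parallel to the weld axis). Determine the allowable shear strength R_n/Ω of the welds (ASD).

Effective throat t_e = 0.707 × 8 = 5.656 mm.
Total length L = 300 mm; A_we = 5.656 × 300 = 1697 mm².
F_nw = 0.6 F_EXX = 0.6 × 550 = 330 MPa.
R_n = 330 × 1697 × 10⁻³ = 559.9 kN; R_n/Ω = 559.9/2.0 = 280 kN.

R_n/Ω ≈ 280 kN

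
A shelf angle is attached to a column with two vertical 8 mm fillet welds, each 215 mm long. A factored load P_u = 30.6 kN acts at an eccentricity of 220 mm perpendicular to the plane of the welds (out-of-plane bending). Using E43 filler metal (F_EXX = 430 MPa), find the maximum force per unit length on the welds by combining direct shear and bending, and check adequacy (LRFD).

L_w = 2 × 215 = 430 mm; section modulus (unit throat) S = 2 × L²/6 = 15410 mm².
Direct shear f_v = P/L_w = 30.6×10³/430 = 71.16 N/mm.
Moment M = P × e = 30.6×10³ × 220 = 6732000 N·mm; bending f_b = M/S = 436.9 N/mm.
f_max = √(f_v² + f_b²) = √(71.16² + 436.9²) = 442.7 N/mm.
φr_n = 0.75 × 0.6 × 430 × (0.707 × 8) = 1094 N/mm → adequate.

f_max ≈ 443 N/mm; adequate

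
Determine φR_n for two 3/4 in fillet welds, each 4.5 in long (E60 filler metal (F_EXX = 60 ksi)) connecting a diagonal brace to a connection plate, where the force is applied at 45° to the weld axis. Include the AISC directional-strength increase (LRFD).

t_e = 0.707 × 0.75 = 0.5302 in; A_we = 0.5302 × 9 = 4.772 in².
Directional factor: 1.0 + 0.5 sin^1.5(45°) = 1.297.
F_nw = 0.6 × 60 × 1.297 = 46.7 ksi.
φR_n = 0.75 × 46.7 × 4.772 = 167.2 kip.

φR_n ≈ 167 kip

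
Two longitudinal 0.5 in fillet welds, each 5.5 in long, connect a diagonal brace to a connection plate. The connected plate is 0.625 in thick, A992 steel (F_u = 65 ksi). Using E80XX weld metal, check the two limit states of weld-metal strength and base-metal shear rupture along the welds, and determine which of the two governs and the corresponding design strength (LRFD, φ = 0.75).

φR_n ≈ 140 kips (weld metal governs)

E80XX → F_EXX = 80 ksi.
t_e = 0.707 × 0.5 = 0.3535 in; L = 11 in.
Weld metal: φR_n = 0.75 × 0.6 × 80 × 0.3535 × 11 = 140 kips.
Base metal (shear rupture): φR_n = 0.75 × 0.6 × 65 × 0.625 × 11 = 201.1 kips.
Governing: weld metal.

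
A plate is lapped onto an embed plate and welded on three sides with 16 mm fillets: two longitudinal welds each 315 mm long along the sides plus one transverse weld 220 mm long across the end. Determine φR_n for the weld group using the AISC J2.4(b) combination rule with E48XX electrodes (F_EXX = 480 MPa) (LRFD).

t_e = 0.707 × 16 = 11.31 mm.
R_nwl = 0.6 × 480 × 11.31 × 630 × 10⁻³ = 2052 kN (longitudinal, 2 welds).
R_nwt = 0.6 × 480 × 11.31 × 220 × 10⁻³ = 716.7 kN (transverse, base value).
(i) R_nwl + R_nwt = 2769 kN; (ii) 0.85 R_nwl + 1.5 R_nwt = 2820 kN.
R_n = max = 2820 kN [governs: (ii)]; φR_n = 2115 kN.

φR_n ≈ 2110 kN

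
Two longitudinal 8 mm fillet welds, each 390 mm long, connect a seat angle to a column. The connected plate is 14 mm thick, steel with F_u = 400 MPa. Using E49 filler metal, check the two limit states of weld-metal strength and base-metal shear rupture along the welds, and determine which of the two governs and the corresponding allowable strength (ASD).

R_n/Ω ≈ 649 kN (weld metal governs)

E49XX → F_EXX = 490 MPa.
t_e = 0.707 × 8 = 5.656 mm; L = 780 mm.
Weld metal: R_n/Ω = (1/2.0) × 0.6 × 490 × 5.656 × 780 × 10⁻³ = 648.5 kN.
Base metal (shear rupture): R_n/Ω = (1/2.0) × 0.6 × 400 × 14 × 780 × 10⁻³ = 1310 kN.
Governing: weld metal.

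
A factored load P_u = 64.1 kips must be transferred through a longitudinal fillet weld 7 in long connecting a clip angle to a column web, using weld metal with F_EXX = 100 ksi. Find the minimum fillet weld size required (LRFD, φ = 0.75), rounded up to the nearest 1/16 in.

w = 5/16 in

Total weld length L = 7 in.
Required throat t_e = P_u / (φ × 0.6 F_EXX × L) = 64.1 / (0.75 × 0.6 × 100 × 7) = 0.2035 in.
Required leg w = t_e / 0.707 = 0.2878 in → use 5/16 in.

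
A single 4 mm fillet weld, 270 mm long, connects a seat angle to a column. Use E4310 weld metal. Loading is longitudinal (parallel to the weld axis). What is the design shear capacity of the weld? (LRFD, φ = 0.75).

E43XX → F_EXX = 430 MPa.
Effective throat t_e = 0.707 × 4 = 2.828 mm.
Total length L = 270 mm; A_we = 2.828 × 270 = 763.6 mm².
F_nw = 0.6 F_EXX = 0.6 × 430 = 258 MPa.
φR_n = 0.75 × 258 × 763.6 × 10⁻³ = 147.7 kN.

φR_n ≈ 148 kN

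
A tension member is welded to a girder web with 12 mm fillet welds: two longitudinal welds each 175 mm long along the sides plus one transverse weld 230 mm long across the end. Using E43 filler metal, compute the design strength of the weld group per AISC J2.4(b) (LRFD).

φR_n ≈ 1050 kN

E43XX → F_EXX = 430 MPa.
t_e = 0.707 × 12 = 8.484 mm.
R_nwl = 0.6 × 430 × 8.484 × 350 × 10⁻³ = 766.1 kN (longitudinal, 2 welds).
R_nwt = 0.6 × 430 × 8.484 × 230 × 10⁻³ = 503.4 kN (transverse, base value).
(i) R_nwl + R_nwt = 1270 kN; (ii) 0.85 R_nwl + 1.5 R_nwt = 1406 kN.
R_n = max = 1406 kN [governs: (ii)]; φR_n = 1055 kN.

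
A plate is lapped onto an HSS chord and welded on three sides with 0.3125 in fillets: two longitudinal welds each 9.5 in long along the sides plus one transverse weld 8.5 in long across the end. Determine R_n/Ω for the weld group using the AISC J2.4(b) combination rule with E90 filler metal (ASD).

R_n/Ω ≈ 172 kips

E90XX → F_EXX = 90 ksi.
t_e = 0.707 × 0.3125 = 0.2209 in.
R_nwl = 0.6 × 90 × 0.2209 × 19 = 226.7 kips (longitudinal, 2 welds).
R_nwt = 0.6 × 90 × 0.2209 × 8.5 = 101.4 kips (transverse, base value).
(i) R_nwl + R_nwt = 328.1 kips; (ii) 0.85 R_nwl + 1.5 R_nwt = 344.8 kips.
R_n = max = 344.8 kips [governs: (ii)]; R_n/Ω = 172.4 kips.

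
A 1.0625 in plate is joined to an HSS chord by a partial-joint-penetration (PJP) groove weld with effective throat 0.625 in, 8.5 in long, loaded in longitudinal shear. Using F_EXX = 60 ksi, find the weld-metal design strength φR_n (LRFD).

Effective throat (given) t_e = 0.625 in.
A_we = 0.625 × 8.5 = 5.312 in².
F_nw = 0.6 F_EXX = 36 ksi.
φR_n = 0.75 × 36 × 5.312 = 143.4 kips.

φR_n ≈ 143 kips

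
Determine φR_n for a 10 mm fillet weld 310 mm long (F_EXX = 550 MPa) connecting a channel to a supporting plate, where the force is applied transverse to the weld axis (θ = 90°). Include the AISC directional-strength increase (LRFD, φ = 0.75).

t_e = 0.707 × 10 = 7.07 mm; A_we = 7.07 × 310 = 2192 mm².
Directional factor: 1.0 + 0.5 sin^1.5(90°) = 1.5.
F_nw = 0.6 × 550 × 1.5 = 495 MPa.
φR_n = 0.75 × 495 × 2192 × 10⁻³ = 813.7 kN.

φR_n ≈ 814 kN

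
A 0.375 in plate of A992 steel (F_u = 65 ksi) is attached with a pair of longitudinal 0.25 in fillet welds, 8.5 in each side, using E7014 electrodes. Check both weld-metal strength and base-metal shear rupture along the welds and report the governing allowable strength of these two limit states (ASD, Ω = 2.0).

R_n/Ω ≈ 63.1 kips (weld metal governs)

E70XX → F_EXX = 70 ksi.
t_e = 0.707 × 0.25 = 0.1767 in; L = 17 in.
Weld metal: R_n/Ω = (1/2.0) × 0.6 × 70 × 0.1767 × 17 = 63.1 kips.
Base metal (shear rupture): R_n/Ω = (1/2.0) × 0.6 × 65 × 0.375 × 17 = 124.3 kips.
Governing: weld metal.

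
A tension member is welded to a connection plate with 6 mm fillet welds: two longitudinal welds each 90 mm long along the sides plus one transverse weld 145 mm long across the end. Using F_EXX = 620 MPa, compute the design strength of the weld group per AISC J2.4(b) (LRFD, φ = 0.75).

φR_n ≈ 438 kN

t_e = 0.707 × 6 = 4.242 mm.
R_nwl = 0.6 × 620 × 4.242 × 180 × 10⁻³ = 284 kN (longitudinal, 2 welds).
R_nwt = 0.6 × 620 × 4.242 × 145 × 10⁻³ = 228.8 kN (transverse, base value).
(i) R_nwl + R_nwt = 512.9 kN; (ii) 0.85 R_nwl + 1.5 R_nwt = 584.7 kN.
R_n = max = 584.7 kN [governs: (ii)]; φR_n = 438.5 kN.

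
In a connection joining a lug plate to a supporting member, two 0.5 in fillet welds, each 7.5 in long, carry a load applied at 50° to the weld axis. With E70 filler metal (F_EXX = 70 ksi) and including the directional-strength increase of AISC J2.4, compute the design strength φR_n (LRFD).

t_e = 0.707 × 0.5 = 0.3535 in; A_we = 0.3535 × 15 = 5.302 in².
Directional factor: 1.0 + 0.5 sin^1.5(50°) = 1.335.
F_nw = 0.6 × 70 × 1.335 = 56.08 ksi.
φR_n = 0.75 × 56.08 × 5.302 = 223 kip.

φR_n ≈ 223 kip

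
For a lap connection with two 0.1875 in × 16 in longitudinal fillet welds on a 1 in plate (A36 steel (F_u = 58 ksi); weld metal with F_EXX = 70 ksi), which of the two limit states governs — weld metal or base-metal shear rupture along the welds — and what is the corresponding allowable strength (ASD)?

t_e = 0.707 × 0.1875 = 0.1326 in; L = 32 in.
Weld metal: R_n/Ω = (1/2.0) × 0.6 × 70 × 0.1326 × 32 = 89.08 kips.
Base metal (shear rupture): R_n/Ω = (1/2.0) × 0.6 × 58 × 1 × 32 = 556.8 kips.
Governing: weld metal.

R_n/Ω ≈ 89.1 kips (weld metal governs)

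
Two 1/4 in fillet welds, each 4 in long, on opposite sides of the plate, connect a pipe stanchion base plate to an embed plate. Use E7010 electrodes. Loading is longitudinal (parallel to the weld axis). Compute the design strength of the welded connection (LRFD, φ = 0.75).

E70XX → F_EXX = 70 ksi.
Effective throat t_e = 0.707 × 0.25 = 0.1767 in.
Total length L = 8 in; A_we = 0.1767 × 8 = 1.414 in².
F_nw = 0.6 F_EXX = 0.6 × 70 = 42 ksi.
φR_n = 0.75 × 42 × 1.414 = 44.54 kip.

φR_n ≈ 44.5 kip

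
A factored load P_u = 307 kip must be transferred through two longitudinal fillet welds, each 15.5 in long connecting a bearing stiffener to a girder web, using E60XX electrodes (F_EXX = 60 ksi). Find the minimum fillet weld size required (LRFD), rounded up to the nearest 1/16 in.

w = 9/16 in

Total weld length L = 31 in.
Required throat t_e = P_u / (φ × 0.6 F_EXX × L) = 307 / (0.75 × 0.6 × 60 × 31) = 0.3668 in.
Required leg w = t_e / 0.707 = 0.5188 in → use 9/16 in.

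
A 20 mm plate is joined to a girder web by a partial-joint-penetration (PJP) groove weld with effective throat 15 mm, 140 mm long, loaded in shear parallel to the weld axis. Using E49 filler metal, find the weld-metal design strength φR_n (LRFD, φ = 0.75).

φR_n ≈ 463 kN

E49XX → F_EXX = 490 MPa.
Effective throat (given) t_e = 15 mm.
A_we = 15 × 140 = 2100 mm².
F_nw = 0.6 F_EXX = 294 MPa.
φR_n = 0.75 × 294 × 2100 × 10⁻³ = 463 kN.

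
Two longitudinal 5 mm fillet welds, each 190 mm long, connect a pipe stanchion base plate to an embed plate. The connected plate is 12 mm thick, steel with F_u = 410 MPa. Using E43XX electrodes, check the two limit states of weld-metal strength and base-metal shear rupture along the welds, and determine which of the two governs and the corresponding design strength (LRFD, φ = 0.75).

φR_n ≈ 260 kN (weld metal governs)

E43XX → F_EXX = 430 MPa.
t_e = 0.707 × 5 = 3.535 mm; L = 380 mm.
Weld metal: φR_n = 0.75 × 0.6 × 430 × 3.535 × 380 × 10⁻³ = 259.9 kN.
Base metal (shear rupture): φR_n = 0.75 × 0.6 × 410 × 12 × 380 × 10⁻³ = 841.3 kN.
Governing: weld metal.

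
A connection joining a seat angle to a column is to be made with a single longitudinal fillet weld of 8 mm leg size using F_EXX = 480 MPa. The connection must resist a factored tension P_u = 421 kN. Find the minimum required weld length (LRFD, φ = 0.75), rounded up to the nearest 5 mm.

Throat t_e = 0.707 × 8 = 5.656 mm.
φr_n = 0.75 × 0.6 × 480 × 5.656 × 10⁻³ = 1.222 kN/mm.
L_req = P_u / φr_n = 421 / 1.222 = 344.6 mm total.
Round up → use L = 345 mm.

L = 345 mm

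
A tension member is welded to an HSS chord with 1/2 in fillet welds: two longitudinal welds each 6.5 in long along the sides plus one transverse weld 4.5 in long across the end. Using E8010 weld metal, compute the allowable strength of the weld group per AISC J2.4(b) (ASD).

E80XX → F_EXX = 80 ksi.
t_e = 0.707 × 0.5 = 0.3535 in.
R_nwl = 0.6 × 80 × 0.3535 × 13 = 220.6 kip (longitudinal, 2 welds).
R_nwt = 0.6 × 80 × 0.3535 × 4.5 = 76.36 kip (transverse, base value).
(i) R_nwl + R_nwt = 296.9 kip; (ii) 0.85 R_nwl + 1.5 R_nwt = 302 kip.
R_n = max = 302 kip [governs: (ii)]; R_n/Ω = 151 kip.

R_n/Ω ≈ 151 kip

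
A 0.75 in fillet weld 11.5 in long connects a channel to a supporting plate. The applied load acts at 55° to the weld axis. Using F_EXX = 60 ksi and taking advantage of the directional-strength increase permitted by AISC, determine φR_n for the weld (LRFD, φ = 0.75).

t_e = 0.707 × 0.75 = 0.5302 in; A_we = 0.5302 × 11.5 = 6.098 in².
Directional factor: 1.0 + 0.5 sin^1.5(55°) = 1.371.
F_nw = 0.6 × 60 × 1.371 = 49.35 ksi.
φR_n = 0.75 × 49.35 × 6.098 = 225.7 kip.

φR_n ≈ 226 kip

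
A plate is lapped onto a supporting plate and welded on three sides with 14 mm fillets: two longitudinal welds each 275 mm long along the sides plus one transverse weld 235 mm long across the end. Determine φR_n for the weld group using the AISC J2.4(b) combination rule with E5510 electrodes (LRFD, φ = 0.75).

φR_n ≈ 2010 kN

E55XX → F_EXX = 550 MPa.
t_e = 0.707 × 14 = 9.898 mm.
R_nwl = 0.6 × 550 × 9.898 × 550 × 10⁻³ = 1796 kN (longitudinal, 2 welds).
R_nwt = 0.6 × 550 × 9.898 × 235 × 10⁻³ = 767.6 kN (transverse, base value).
(i) R_nwl + R_nwt = 2564 kN; (ii) 0.85 R_nwl + 1.5 R_nwt = 2678 kN.
R_n = max = 2678 kN [governs: (ii)]; φR_n = 2009 kN.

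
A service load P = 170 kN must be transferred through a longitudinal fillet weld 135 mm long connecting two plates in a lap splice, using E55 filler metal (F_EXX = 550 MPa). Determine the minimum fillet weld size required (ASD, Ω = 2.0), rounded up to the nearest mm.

Total weld length L = 135 mm.
Required throat t_e = P × Ω / (0.6 F_EXX × L) = 170 × 2.0 / (0.6 × 550 × 135 × 10⁻³) = 7.632 mm.
Required leg w = t_e / 0.707 = 10.79 mm → use 11 mm.

w = 11 mm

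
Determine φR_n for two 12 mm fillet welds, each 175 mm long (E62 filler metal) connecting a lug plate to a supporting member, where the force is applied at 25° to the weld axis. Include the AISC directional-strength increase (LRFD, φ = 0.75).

φR_n ≈ 942 kN

E62XX → F_EXX = 620 MPa.
t_e = 0.707 × 12 = 8.484 mm; A_we = 8.484 × 350 = 2969 mm².
Directional factor: 1.0 + 0.5 sin^1.5(25°) = 1.137.
F_nw = 0.6 × 620 × 1.137 = 423.1 MPa.
φR_n = 0.75 × 423.1 × 2969 × 10⁻³ = 942.3 kN.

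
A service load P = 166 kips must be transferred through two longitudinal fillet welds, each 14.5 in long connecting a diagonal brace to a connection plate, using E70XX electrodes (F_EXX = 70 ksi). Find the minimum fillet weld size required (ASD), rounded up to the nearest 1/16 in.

Total weld length L = 29 in.
Required throat t_e = P × Ω / (0.6 F_EXX × L) = 166 × 2.0 / (0.6 × 70 × 29) = 0.2726 in.
Required leg w = t_e / 0.707 = 0.3855 in → use 7/16 in.

w = 7/16 in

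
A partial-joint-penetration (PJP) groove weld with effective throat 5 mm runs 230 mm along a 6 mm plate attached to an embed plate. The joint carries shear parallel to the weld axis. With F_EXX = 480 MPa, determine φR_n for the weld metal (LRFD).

φR_n ≈ 248 kN

Effective throat (given) t_e = 5 mm.
A_we = 5 × 230 = 1150 mm².
F_nw = 0.6 F_EXX = 288 MPa.
φR_n = 0.75 × 288 × 1150 × 10⁻³ = 248.4 kN.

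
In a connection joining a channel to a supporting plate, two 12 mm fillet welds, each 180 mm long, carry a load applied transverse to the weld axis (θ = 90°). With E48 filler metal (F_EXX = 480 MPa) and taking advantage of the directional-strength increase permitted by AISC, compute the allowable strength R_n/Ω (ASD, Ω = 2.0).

R_n/Ω ≈ 660 kN

t_e = 0.707 × 12 = 8.484 mm; A_we = 8.484 × 360 = 3054 mm².
Directional factor: 1.0 + 0.5 sin^1.5(90°) = 1.5.
F_nw = 0.6 × 480 × 1.5 = 432 MPa.
R_n/Ω = (432 × 3054) / 2.0 × 10⁻³ = 659.7 kN.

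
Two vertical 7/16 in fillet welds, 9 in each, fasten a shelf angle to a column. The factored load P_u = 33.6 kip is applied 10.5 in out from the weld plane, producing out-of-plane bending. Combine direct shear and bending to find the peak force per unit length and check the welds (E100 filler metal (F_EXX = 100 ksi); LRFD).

f_max ≈ 13.2 kip/in; adequate

L_w = 2 × 9 = 18 in; section modulus (unit throat) S = 2 × L²/6 = 27 in².
Direct shear f_v = P/L_w = 33.6/18 = 1.867 kip/in.
Moment M = P × e = 33.6 × 10.5 = 352.8 kip·in; bending f_b = M/S = 13.07 kip/in.
f_max = √(f_v² + f_b²) = √(1.867² + 13.07²) = 13.2 kip/in.
φr_n = 0.75 × 0.6 × 100 × (0.707 × 0.4375) = 13.92 kip/in → adequate.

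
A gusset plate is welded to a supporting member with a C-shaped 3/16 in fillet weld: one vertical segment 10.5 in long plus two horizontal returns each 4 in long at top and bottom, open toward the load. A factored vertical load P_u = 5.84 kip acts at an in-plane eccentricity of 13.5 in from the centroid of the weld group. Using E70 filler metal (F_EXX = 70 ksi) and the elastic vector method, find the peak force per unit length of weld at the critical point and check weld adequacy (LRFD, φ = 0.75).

Total weld length L_w = 18.5 in. Treat welds as unit-width lines.
Centroid: x̄ = 2×4×2 / 18.5 = 0.8649 in from the vertical weld.
Polar moment about centroid: J = I_x + I_y = [10.5³/12 + 2×4×5.25²] + [10.5×0.8649² + 2(4³/12 + 4×1.135²)] = 345.8 in³.
Direct shear f_v = P/L_w = 5.84 / 18.5 = 0.3157 kip/in (vertical).
Torsion M = P·e = 5.84 × 13.5 = 78.84 kip·in.
Critical point at (x, y) = (3.135, 5.25) from centroid. f_tx = M·y/J = 1.197 kip/in; f_ty = M·x/J = 0.7148 kip/in.
Resultant f_max = √[f_tx² + (f_v + f_ty)²] = √[1.197² + (0.3157 + 0.7148)²] = 1.579 kip/in.
Capacity per unit length: φr_n = 0.75 × 0.6 × 70 × (0.707 × 0.1875) = 4.176 kip/in.
1.579 ≤ 4.176 → adequate.

f_max ≈ 1.58 kip/in; adequate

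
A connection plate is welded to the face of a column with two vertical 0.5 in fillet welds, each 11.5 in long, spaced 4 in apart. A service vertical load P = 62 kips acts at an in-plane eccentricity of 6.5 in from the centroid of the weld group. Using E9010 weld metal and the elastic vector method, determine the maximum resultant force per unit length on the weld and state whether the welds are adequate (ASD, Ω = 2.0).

f_max ≈ 8.38 kip/in; adequate

E90XX → F_EXX = 90 ksi.
Total weld length L_w = 23 in. Treat welds as unit-width lines.
Polar moment about centroid: J = 2[d³/12 + d(b/2)²] = 2[11.5³/12 + 11.5×2²] = 345.5 in³.
Direct shear f_v = P/L_w = 62 / 23 = 2.696 kip/in (vertical).
Torsion M = P·e = 62 × 6.5 = 403 kip·in.
Critical point at (x, y) = (2, 5.75) from centroid. f_tx = M·y/J = 6.707 kip/in; f_ty = M·x/J = 2.333 kip/in.
Resultant f_max = √[f_tx² + (f_v + f_ty)²] = √[6.707² + (2.696 + 2.333)²] = 8.383 kip/in.
Capacity per unit length: r_n/Ω = (1/2.0) × 0.6 × 90 × (0.707 × 0.5) = 9.544 kip/in.
8.383 ≤ 9.544 → adequate.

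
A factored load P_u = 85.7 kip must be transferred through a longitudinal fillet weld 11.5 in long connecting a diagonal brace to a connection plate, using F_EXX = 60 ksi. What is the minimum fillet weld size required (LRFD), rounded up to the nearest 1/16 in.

w = 7/16 in

Total weld length L = 11.5 in.
Required throat t_e = P_u / (φ × 0.6 F_EXX × L) = 85.7 / (0.75 × 0.6 × 60 × 11.5) = 0.276 in.
Required leg w = t_e / 0.707 = 0.3904 in → use 7/16 in.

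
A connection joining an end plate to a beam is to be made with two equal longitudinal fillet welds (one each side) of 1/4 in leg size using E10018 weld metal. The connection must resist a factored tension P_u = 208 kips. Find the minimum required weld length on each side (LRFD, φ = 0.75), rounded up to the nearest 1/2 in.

L = 13.5 in on each side

E100XX → F_EXX = 100 ksi.
Throat t_e = 0.707 × 0.25 = 0.1767 in.
φr_n = 0.75 × 0.6 × 100 × 0.1767 = 7.954 kips/in.
L_req = P_u / φr_n = 208 / 7.954 = 26.15 in total.
Per side: 26.15 / 2 = 13.08 in.
Round up → use L = 13.5 in on each side.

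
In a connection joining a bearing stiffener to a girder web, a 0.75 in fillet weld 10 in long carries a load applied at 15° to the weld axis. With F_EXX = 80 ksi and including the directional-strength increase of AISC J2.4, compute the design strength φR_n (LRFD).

φR_n ≈ 203 kip

t_e = 0.707 × 0.75 = 0.5302 in; A_we = 0.5302 × 10 = 5.303 in².
Directional factor: 1.0 + 0.5 sin^1.5(15°) = 1.066.
F_nw = 0.6 × 80 × 1.066 = 51.16 ksi.
φR_n = 0.75 × 51.16 × 5.303 = 203.5 kip.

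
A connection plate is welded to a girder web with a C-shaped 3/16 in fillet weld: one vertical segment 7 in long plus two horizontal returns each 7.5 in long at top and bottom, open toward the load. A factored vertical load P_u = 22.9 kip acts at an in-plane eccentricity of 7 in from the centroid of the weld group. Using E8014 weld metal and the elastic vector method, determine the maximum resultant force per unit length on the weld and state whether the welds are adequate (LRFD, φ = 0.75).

E80XX → F_EXX = 80 ksi.
Total weld length L_w = 22 in. Treat welds as unit-width lines.
Centroid: x̄ = 2×7.5×3.75 / 22 = 2.557 in from the vertical weld.
Polar moment about centroid: J = I_x + I_y = [7³/12 + 2×7.5×3.5²] + [7×2.557² + 2(7.5³/12 + 7.5×1.193²)] = 349.8 in³.
Direct shear f_v = P/L_w = 22.9 / 22 = 1.041 kip/in (vertical).
Torsion M = P·e = 22.9 × 7 = 160.3 kip·in.
Critical point at (x, y) = (4.943, 3.5) from centroid. f_tx = M·y/J = 1.604 kip/in; f_ty = M·x/J = 2.266 kip/in.
Resultant f_max = √[f_tx² + (f_v + f_ty)²] = √[1.604² + (1.041 + 2.266)²] = 3.675 kip/in.
Capacity per unit length: φr_n = 0.75 × 0.6 × 80 × (0.707 × 0.1875) = 4.772 kip/in.
3.675 ≤ 4.772 → adequate.

f_max ≈ 3.67 kip/in; adequate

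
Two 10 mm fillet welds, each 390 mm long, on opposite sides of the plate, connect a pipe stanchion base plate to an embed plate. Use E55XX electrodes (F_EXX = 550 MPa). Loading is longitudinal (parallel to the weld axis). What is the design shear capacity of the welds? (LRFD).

φR_n ≈ 1360 kN

Effective throat t_e = 0.707 × 10 = 7.07 mm.
Total length L = 780 mm; A_we = 7.07 × 780 = 5515 mm².
F_nw = 0.6 F_EXX = 0.6 × 550 = 330 MPa.
φR_n = 0.75 × 330 × 5515 × 10⁻³ = 1365 kN.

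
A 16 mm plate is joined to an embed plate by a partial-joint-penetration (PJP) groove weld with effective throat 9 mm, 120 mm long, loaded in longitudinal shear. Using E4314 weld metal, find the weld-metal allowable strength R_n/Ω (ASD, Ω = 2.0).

R_n/Ω ≈ 139 kN

E43XX → F_EXX = 430 MPa.
Effective throat (given) t_e = 9 mm.
A_we = 9 × 120 = 1080 mm².
F_nw = 0.6 F_EXX = 258 MPa.
R_n/Ω = (258 × 1080) / 2.0 × 10⁻³ = 139.3 kN.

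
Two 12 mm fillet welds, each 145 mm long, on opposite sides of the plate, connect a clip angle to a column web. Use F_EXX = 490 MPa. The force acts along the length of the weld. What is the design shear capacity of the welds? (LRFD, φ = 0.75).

Effective throat t_e = 0.707 × 12 = 8.484 mm.
Total length L = 290 mm; A_we = 8.484 × 290 = 2460 mm².
F_nw = 0.6 F_EXX = 0.6 × 490 = 294 MPa.
φR_n = 0.75 × 294 × 2460 × 10⁻³ = 542.5 kN.

φR_n ≈ 543 kN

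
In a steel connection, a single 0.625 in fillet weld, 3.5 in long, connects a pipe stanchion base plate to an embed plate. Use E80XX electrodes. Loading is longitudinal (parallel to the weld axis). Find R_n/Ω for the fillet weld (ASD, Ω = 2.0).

R_n/Ω ≈ 37.1 kip

E80XX → F_EXX = 80 ksi.
Effective throat t_e = 0.707 × 0.625 = 0.4419 in.
Total length L = 3.5 in; A_we = 0.4419 × 3.5 = 1.547 in².
F_nw = 0.6 F_EXX = 0.6 × 80 = 48 ksi.
R_n = 48 × 1.547 = 74.23 kip; R_n/Ω = 74.23/2.0 = 37.12 kip.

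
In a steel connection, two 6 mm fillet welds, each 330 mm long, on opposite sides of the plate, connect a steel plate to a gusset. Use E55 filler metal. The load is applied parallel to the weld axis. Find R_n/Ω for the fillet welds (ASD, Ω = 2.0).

R_n/Ω ≈ 462 kN

E55XX → F_EXX = 550 MPa.
Effective throat t_e = 0.707 × 6 = 4.242 mm.
Total length L = 660 mm; A_we = 4.242 × 660 = 2800 mm².
F_nw = 0.6 F_EXX = 0.6 × 550 = 330 MPa.
R_n = 330 × 2800 × 10⁻³ = 923.9 kN; R_n/Ω = 923.9/2.0 = 462 kN.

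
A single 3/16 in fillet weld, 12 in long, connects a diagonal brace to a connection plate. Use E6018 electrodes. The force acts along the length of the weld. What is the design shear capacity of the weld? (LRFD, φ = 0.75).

E60XX → F_EXX = 60 ksi.
Effective throat t_e = 0.707 × 0.1875 = 0.1326 in.
Total length L = 12 in; A_we = 0.1326 × 12 = 1.591 in².
F_nw = 0.6 F_EXX = 0.6 × 60 = 36 ksi.
φR_n = 0.75 × 36 × 1.591 = 42.95 kips.

φR_n ≈ 43 kips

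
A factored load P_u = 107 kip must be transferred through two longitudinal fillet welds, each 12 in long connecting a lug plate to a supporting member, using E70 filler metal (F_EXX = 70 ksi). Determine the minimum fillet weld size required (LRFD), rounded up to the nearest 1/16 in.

Total weld length L = 24 in.
Required throat t_e = P_u / (φ × 0.6 F_EXX × L) = 107 / (0.75 × 0.6 × 70 × 24) = 0.1415 in.
Required leg w = t_e / 0.707 = 0.2002 in → use 1/4 in.

w = 1/4 in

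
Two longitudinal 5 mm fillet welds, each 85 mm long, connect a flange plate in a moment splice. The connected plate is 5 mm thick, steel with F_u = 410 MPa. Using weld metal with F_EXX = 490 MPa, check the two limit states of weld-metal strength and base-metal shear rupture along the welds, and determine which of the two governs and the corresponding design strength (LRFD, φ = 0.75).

t_e = 0.707 × 5 = 3.535 mm; L = 170 mm.
Weld metal: φR_n = 0.75 × 0.6 × 490 × 3.535 × 170 × 10⁻³ = 132.5 kN.
Base metal (shear rupture): φR_n = 0.75 × 0.6 × 410 × 5 × 170 × 10⁻³ = 156.8 kN.
Governing: weld metal.

φR_n ≈ 133 kN (weld metal governs)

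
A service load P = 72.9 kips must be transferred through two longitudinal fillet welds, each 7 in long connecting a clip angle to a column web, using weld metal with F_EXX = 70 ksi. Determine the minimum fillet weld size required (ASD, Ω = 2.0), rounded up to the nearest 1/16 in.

Total weld length L = 14 in.
Required throat t_e = P × Ω / (0.6 F_EXX × L) = 72.9 × 2.0 / (0.6 × 70 × 14) = 0.248 in.
Required leg w = t_e / 0.707 = 0.3507 in → use 3/8 in.

w = 3/8 in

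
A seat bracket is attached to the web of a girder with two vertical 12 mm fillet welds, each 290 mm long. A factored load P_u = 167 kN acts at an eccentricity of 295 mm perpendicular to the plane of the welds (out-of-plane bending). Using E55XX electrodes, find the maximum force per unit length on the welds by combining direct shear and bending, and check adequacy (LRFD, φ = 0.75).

E55XX → F_EXX = 550 MPa.
L_w = 2 × 290 = 580 mm; section modulus (unit throat) S = 2 × L²/6 = 28030 mm².
Direct shear f_v = P/L_w = 167×10³/580 = 287.9 N/mm.
Moment M = P × e = 167×10³ × 295 = 49265000 N·mm; bending f_b = M/S = 1757 N/mm.
f_max = √(f_v² + f_b²) = √(287.9² + 1757²) = 1781 N/mm.
φr_n = 0.75 × 0.6 × 550 × (0.707 × 12) = 2100 N/mm → adequate.

f_max ≈ 1780 N/mm; adequate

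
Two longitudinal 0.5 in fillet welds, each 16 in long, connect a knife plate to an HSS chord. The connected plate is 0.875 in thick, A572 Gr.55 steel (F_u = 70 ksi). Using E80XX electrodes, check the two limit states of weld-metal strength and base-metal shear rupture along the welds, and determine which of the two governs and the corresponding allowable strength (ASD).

E80XX → F_EXX = 80 ksi.
t_e = 0.707 × 0.5 = 0.3535 in; L = 32 in.
Weld metal: R_n/Ω = (1/2.0) × 0.6 × 80 × 0.3535 × 32 = 271.5 kip.
Base metal (shear rupture): R_n/Ω = (1/2.0) × 0.6 × 70 × 0.875 × 32 = 588 kip.
Governing: weld metal.

R_n/Ω ≈ 271 kip (weld metal governs)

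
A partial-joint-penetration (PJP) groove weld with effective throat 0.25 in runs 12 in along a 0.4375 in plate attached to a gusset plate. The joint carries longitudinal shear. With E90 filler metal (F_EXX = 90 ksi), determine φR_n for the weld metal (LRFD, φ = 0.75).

φR_n ≈ 122 kips

Effective throat (given) t_e = 0.25 in.
A_we = 0.25 × 12 = 3 in².
F_nw = 0.6 F_EXX = 54 ksi.
φR_n = 0.75 × 54 × 3 = 121.5 kips.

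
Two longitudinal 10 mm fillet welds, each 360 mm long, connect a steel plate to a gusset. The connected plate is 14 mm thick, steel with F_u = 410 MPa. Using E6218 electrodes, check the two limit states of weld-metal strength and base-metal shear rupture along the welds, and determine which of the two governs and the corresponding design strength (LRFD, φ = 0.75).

E62XX → F_EXX = 620 MPa.
t_e = 0.707 × 10 = 7.07 mm; L = 720 mm.
Weld metal: φR_n = 0.75 × 0.6 × 620 × 7.07 × 720 × 10⁻³ = 1420 kN.
Base metal (shear rupture): φR_n = 0.75 × 0.6 × 410 × 14 × 720 × 10⁻³ = 1860 kN.
Governing: weld metal.

φR_n ≈ 1420 kN (weld metal governs)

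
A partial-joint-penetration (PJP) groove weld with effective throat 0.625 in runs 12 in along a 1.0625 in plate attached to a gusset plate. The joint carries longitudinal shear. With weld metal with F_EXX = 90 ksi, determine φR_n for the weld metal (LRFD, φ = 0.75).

Effective throat (given) t_e = 0.625 in.
A_we = 0.625 × 12 = 7.5 in².
F_nw = 0.6 F_EXX = 54 ksi.
φR_n = 0.75 × 54 × 7.5 = 303.8 kips.

φR_n ≈ 304 kips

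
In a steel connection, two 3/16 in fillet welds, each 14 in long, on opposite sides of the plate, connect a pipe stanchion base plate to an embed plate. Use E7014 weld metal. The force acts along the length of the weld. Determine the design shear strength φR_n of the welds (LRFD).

E70XX → F_EXX = 70 ksi.
Effective throat t_e = 0.707 × 0.1875 = 0.1326 in.
Total length L = 28 in; A_we = 0.1326 × 28 = 3.712 in².
F_nw = 0.6 F_EXX = 0.6 × 70 = 42 ksi.
φR_n = 0.75 × 42 × 3.712 = 116.9 kip.

φR_n ≈ 117 kip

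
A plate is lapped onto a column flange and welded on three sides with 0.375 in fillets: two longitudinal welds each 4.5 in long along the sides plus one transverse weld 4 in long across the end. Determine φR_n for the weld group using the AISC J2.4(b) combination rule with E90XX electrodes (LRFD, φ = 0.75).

φR_n ≈ 147 kips

E90XX → F_EXX = 90 ksi.
t_e = 0.707 × 0.375 = 0.2651 in.
R_nwl = 0.6 × 90 × 0.2651 × 9 = 128.9 kips (longitudinal, 2 welds).
R_nwt = 0.6 × 90 × 0.2651 × 4 = 57.27 kips (transverse, base value).
(i) R_nwl + R_nwt = 186.1 kips; (ii) 0.85 R_nwl + 1.5 R_nwt = 195.4 kips.
R_n = max = 195.4 kips [governs: (ii)]; φR_n = 146.6 kips.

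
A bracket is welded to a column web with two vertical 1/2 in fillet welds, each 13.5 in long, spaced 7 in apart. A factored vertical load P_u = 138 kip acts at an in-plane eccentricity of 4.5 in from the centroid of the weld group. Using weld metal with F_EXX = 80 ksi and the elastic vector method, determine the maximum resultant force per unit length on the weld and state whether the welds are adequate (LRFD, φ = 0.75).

Total weld length L_w = 27 in. Treat welds as unit-width lines.
Polar moment about centroid: J = 2[d³/12 + d(b/2)²] = 2[13.5³/12 + 13.5×3.5²] = 740.8 in³.
Direct shear f_v = P/L_w = 138 / 27 = 5.111 kip/in (vertical).
Torsion M = P·e = 138 × 4.5 = 621 kip·in.
Critical point at (x, y) = (3.5, 6.75) from centroid. f_tx = M·y/J = 5.658 kip/in; f_ty = M·x/J = 2.934 kip/in.
Resultant f_max = √[f_tx² + (f_v + f_ty)²] = √[5.658² + (5.111 + 2.934)²] = 9.836 kip/in.
Capacity per unit length: φr_n = 0.75 × 0.6 × 80 × (0.707 × 0.5) = 12.73 kip/in.
9.836 ≤ 12.73 → adequate.

f_max ≈ 9.84 kip/in; adequate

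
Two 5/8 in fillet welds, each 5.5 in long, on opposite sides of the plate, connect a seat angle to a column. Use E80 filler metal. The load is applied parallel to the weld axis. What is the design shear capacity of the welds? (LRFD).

φR_n ≈ 175 kip

E80XX → F_EXX = 80 ksi.
Effective throat t_e = 0.707 × 0.625 = 0.4419 in.
Total length L = 11 in; A_we = 0.4419 × 11 = 4.861 in².
F_nw = 0.6 F_EXX = 0.6 × 80 = 48 ksi.
φR_n = 0.75 × 48 × 4.861 = 175 kip.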